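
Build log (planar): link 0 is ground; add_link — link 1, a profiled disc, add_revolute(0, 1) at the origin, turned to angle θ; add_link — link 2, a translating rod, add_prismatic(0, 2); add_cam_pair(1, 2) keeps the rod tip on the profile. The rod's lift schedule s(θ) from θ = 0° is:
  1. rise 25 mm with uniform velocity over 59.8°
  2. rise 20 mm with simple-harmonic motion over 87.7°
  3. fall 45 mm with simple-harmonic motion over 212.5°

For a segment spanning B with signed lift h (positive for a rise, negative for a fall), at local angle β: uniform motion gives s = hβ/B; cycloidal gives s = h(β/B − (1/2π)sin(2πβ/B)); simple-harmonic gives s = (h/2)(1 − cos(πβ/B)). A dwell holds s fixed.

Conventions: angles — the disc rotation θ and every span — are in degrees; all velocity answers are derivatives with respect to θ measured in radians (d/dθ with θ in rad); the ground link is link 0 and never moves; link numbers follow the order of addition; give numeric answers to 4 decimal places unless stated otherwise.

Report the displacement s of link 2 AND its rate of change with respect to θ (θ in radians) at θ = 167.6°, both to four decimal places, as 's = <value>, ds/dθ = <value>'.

seg 1 [0°–59.8°] uniform, h=25: full span → s += 25 → s = 25.0000
seg 2 [59.8°–147.5°] simple-harmonic, h=20: full span → s += 20 → s = 45.0000
seg 3 [147.5°–360°] simple-harmonic, h=-45: θ=167.6° here. β=20.1, B=212.5. -45/2·(1 − cos(π·0.0946)) = -0.9861 → s = 44.0139
velocity in seg [147.5°–360°] (simple-harmonic), θ in radians: β = 20.1° = 0.3508 rad, B = 212.5° = 3.7088 rad; ds/dθ = (πh/(2B)) sin(πβ/B) = (π·(-45)/(2·3.7088)) sin(π·0.0946) = -5.580493 mm/rad

s = 44.0139, ds/dθ = -5.5805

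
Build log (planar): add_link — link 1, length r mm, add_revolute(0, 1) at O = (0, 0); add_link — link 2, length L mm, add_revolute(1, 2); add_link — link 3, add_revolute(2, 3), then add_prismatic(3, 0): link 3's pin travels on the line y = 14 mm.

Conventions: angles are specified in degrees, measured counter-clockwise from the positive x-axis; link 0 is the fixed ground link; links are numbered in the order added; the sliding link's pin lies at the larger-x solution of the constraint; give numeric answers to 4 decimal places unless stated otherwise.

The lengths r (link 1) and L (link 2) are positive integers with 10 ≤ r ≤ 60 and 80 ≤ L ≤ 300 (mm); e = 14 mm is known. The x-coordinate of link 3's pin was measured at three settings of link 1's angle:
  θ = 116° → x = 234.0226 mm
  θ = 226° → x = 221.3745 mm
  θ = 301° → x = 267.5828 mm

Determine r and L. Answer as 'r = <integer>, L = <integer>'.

constraint per measurement: (x − r cos θ)² + (r sin θ − e)² = L²
subtracting the θ₁ and θ₂ equations cancels the r² and L² terms:
r = (x₁² − x₂²) / (2[(x₁cos θ₁ + e sin θ₁) − (x₂cos θ₂ + e sin θ₂)]) = 39.0001 → r = 39
L² = (x₁ − r cos θ₁)² + (r sin θ₁ − e)² = 63504.0171 → L = 252.0000 → L = 252
check at θ₃=301°: x = 267.5828 (printed 267.5828) ✓

r = 39, L = 252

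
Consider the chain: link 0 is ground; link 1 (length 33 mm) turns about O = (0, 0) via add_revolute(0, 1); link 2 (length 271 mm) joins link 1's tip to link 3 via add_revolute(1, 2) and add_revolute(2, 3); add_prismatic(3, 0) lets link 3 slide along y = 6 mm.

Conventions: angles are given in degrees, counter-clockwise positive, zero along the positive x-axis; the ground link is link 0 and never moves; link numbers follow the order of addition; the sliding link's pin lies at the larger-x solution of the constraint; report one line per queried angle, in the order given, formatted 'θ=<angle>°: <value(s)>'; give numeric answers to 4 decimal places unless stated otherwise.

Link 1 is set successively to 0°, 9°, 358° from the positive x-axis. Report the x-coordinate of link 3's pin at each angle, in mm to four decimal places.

geometry: r = 33 mm, L = 271 mm, e = 6 mm
θ=0°: crank pin P = (r cos θ, r sin θ) = (33.000000, 0.000000)
θ=0°: h = r sin θ − e = 0.000000 − 6 = -6.000000
θ=0°: x = r cos θ + √(L² − h²) = 33.000000 + 270.933571 = 303.933571
θ=9°: crank pin P = (r cos θ, r sin θ) = (32.593715, 5.162337)
θ=9°: h = r sin θ − e = 5.162337 − 6 = -0.837663
θ=9°: x = r cos θ + √(L² − h²) = 32.593715 + 270.998705 = 303.592421
θ=358°: crank pin P = (r cos θ, r sin θ) = (32.979897, -1.151683)
θ=358°: h = r sin θ − e = -1.151683 − 6 = -7.151683
θ=358°: x = r cos θ + √(L² − h²) = 32.979897 + 270.905617 = 303.885514

θ=0°: 303.9336
θ=9°: 303.5924
θ=358°: 303.8855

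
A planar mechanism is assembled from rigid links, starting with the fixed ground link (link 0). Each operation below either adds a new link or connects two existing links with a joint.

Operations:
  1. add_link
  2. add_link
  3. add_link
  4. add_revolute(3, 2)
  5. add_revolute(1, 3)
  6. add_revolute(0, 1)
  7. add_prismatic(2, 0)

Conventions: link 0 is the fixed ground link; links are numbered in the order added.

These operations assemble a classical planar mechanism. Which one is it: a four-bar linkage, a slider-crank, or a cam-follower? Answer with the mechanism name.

links: 4 (incl. ground); joints: 3 revolute, 1 prismatic, 0 higher (cam) pair, forming one closed loop
4 links, 3 revolutes + 1 prismatic in one loop → slider-crank

slider-crank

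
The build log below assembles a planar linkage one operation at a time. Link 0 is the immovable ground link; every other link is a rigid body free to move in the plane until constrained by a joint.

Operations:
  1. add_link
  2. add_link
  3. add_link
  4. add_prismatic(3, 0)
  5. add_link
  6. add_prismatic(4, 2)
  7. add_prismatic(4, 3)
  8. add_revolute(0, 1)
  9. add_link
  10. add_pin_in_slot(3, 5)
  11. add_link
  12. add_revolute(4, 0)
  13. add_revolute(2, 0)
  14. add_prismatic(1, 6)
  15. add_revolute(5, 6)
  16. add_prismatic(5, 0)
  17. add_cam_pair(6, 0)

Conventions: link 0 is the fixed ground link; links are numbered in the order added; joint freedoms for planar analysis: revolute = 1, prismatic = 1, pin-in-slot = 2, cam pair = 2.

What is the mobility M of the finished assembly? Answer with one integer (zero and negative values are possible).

L=1 J1=0 J2=0
add link → L=2 J1=0 J2=0
add link → L=3 J1=0 J2=0
add link → L=4 J1=0 J2=0
P@3,0 dof=1 J1 → L=4 J1=1 J2=0
add link → L=5 J1=1 J2=0
P@4,2 dof=1 J1 → L=5 J1=2 J2=0
P@4,3 dof=1 J1 → L=5 J1=3 J2=0
R@0,1 dof=1 J1 → L=5 J1=4 J2=0
add link → L=6 J1=4 J2=0
PS@3,5 dof=2 J2 → L=6 J1=4 J2=1
add link → L=7 J1=4 J2=1
R@4,0 dof=1 J1 → L=7 J1=5 J2=1
R@2,0 dof=1 J1 → L=7 J1=6 J2=1
P@1,6 dof=1 J1 → L=7 J1=7 J2=1
R@5,6 dof=1 J1 → L=7 J1=8 J2=1
P@5,0 dof=1 J1 → L=7 J1=9 J2=1
C@6,0 dof=2 J2 → L=7 J1=9 J2=2
M=3(L−1)−2J1−J2=3·6−2·9−2=-2

M = -2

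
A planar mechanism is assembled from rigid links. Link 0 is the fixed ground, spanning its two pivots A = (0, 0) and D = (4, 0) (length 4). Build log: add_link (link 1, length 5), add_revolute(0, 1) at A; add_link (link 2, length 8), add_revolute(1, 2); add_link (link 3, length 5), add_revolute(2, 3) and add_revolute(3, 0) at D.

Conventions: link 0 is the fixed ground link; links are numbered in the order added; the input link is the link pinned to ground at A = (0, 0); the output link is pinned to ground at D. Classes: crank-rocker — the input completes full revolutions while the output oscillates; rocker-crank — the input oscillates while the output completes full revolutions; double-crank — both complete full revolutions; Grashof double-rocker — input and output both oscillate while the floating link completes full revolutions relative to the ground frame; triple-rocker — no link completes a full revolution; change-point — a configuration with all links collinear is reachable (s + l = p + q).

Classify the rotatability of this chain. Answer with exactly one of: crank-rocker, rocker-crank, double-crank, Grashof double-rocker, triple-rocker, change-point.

lengths: ground=4, input=5, coupler=8, output=5
sorted: s=4 (shortest), l=8 (longest), p+q=10
s + l = 12 vs p + q = 10
s + l > p + q → non-Grashof → no link fully rotates → triple-rocker

triple-rocker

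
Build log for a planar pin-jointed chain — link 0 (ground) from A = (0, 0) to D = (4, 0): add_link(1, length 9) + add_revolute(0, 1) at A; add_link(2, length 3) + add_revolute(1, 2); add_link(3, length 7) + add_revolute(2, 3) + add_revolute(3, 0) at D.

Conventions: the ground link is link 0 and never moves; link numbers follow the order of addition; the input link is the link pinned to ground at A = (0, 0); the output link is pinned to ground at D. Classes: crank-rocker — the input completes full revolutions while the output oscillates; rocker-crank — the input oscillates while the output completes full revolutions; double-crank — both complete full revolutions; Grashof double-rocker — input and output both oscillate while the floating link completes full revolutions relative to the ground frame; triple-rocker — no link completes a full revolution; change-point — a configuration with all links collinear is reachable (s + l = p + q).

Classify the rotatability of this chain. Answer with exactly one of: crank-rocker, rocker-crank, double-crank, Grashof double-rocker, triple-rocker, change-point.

lengths: ground=4, input=9, coupler=3, output=7
sorted: s=3 (shortest), l=9 (longest), p+q=11
s + l = 12 vs p + q = 11
s + l > p + q → non-Grashof → no link fully rotates → triple-rocker

triple-rocker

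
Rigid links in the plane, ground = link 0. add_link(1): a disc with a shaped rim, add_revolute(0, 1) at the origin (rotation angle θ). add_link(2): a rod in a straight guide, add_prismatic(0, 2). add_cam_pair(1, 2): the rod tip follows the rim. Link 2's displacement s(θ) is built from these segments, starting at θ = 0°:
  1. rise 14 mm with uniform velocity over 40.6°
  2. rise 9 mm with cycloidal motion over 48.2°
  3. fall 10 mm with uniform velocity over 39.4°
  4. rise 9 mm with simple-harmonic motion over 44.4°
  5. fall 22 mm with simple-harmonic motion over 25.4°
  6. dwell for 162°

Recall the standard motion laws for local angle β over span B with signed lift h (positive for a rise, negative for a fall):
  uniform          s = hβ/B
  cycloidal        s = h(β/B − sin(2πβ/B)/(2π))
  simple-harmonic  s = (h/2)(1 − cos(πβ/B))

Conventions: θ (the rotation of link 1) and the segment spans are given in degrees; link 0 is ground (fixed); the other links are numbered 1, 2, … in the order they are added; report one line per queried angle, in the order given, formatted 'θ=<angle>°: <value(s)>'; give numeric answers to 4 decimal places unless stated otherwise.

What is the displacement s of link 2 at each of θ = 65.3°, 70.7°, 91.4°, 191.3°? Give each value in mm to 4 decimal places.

segment 1 (0° to 40.6°, uniform, h = 14) is passed completely: s = 0.0000 + (14) = 14.0000
θ = 65.3° falls in segment 2 (40.6° to 88.8°, cycloidal, h = 9): β = 65.3 − 40.6 = 24.7°, B = 48.2°; Δs = 9·(0.5124 − sin(2π·0.5124)/(2π)) = 4.7240; s = 14.0000 + 4.7240 = 18.7240
θ = 70.7° falls in segment 2 (40.6° to 88.8°, cycloidal, h = 9): β = 70.7 − 40.6 = 30.1°, B = 48.2°; Δs = 9·(0.6245 − sin(2π·0.6245)/(2π)) = 6.6299; s = 14.0000 + 6.6299 = 20.6299
segment 2 (40.6° to 88.8°, cycloidal, h = 9) is passed completely: s = 14.0000 + (9) = 23.0000
θ = 91.4° falls in segment 3 (88.8° to 128.2°, uniform, h = -10): β = 91.4 − 88.8 = 2.6°, B = 39.4°; Δs = -10·2.6/39.4 = -0.6599; s = 23.0000 − 0.6599 = 22.3401
segment 3 (88.8° to 128.2°, uniform, h = -10) is passed completely: s = 23.0000 + (-10) = 13.0000
segment 4 (128.2° to 172.6°, simple-harmonic, h = 9) is passed completely: s = 13.0000 + (9) = 22.0000
θ = 191.3° falls in segment 5 (172.6° to 198°, simple-harmonic, h = -22): β = 191.3 − 172.6 = 18.7°, B = 25.4°; Δs = -22/2·(1 − cos(π·0.7362)) = -18.4343; s = 22.0000 − 18.4343 = 3.5657

θ=65.3°: 18.7240
θ=70.7°: 20.6299
θ=91.4°: 22.3401
θ=191.3°: 3.5657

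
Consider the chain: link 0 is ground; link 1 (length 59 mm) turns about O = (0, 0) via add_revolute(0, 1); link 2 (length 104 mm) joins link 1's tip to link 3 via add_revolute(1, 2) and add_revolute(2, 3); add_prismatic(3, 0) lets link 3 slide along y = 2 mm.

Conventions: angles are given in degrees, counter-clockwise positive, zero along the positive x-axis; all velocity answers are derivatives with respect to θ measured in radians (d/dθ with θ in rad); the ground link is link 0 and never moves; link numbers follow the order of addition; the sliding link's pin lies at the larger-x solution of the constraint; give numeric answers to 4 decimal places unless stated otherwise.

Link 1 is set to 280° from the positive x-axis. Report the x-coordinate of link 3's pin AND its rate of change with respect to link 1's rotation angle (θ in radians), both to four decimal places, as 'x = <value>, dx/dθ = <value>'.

geometry: r = 59 mm, L = 104 mm, e = 2 mm
crank pin P = (r cos θ, r sin θ) = (10.245242, -58.103657)
h = r sin θ − e = -58.103657 − 2 = -60.103657
x = r cos θ + √(L² − h²) = 10.245242 + 84.873732 = 95.118974
dx/dθ = −r sin θ − h·r cos θ/√(L² − h²) (θ in radians; h = -60.103657) = 65.358865

x = 95.1190, dx/dθ = 65.3589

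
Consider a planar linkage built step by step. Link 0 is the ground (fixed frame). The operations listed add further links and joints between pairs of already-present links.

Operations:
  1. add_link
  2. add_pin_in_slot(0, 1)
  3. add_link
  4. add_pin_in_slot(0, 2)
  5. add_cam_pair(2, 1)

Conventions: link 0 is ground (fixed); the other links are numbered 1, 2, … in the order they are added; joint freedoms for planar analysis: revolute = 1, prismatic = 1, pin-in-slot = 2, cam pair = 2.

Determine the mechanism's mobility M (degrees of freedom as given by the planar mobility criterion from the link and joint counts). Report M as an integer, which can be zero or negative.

ground; <1,0,0>
#1 <2,0,0>
PS:0↔1 J2 <2,0,1>
#2 <3,0,1>
PS:0↔2 J2 <3,0,2>
C:2↔1 J2 <3,0,3>
3×2 − 2×0 − 1×3 = 3

M = 3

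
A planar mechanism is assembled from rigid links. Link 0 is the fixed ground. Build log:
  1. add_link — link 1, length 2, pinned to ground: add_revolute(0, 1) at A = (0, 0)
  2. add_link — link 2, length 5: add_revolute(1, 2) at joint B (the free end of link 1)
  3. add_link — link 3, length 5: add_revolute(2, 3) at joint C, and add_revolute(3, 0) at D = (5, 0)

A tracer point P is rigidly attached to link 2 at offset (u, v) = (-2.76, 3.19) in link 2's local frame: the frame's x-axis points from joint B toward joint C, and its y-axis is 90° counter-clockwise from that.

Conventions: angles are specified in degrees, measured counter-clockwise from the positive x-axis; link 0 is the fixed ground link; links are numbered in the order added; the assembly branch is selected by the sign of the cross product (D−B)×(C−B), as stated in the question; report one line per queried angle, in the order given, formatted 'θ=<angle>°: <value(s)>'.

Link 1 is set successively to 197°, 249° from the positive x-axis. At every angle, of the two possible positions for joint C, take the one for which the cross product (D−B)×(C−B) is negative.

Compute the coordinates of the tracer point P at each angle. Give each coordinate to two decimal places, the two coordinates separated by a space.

A=(0,0), D=(5.00,0)
θ=197°: B = A + 2.00·(cos197°, sin197°) = (-1.9126, -0.5847)
θ=197°: |BD| = 6.9373
θ=197°: circle(B,5.00) ∩ circle(D,5.00): a=3.4686, h=3.6012
θ=197°:   candidates: C₊=(1.2402,3.2960) cross=24.982; C₋=(1.8472,-3.8807) cross=-24.982
θ=197°:   branch - wants cross < 0 → take C=(1.8472,-3.8807) (cross=-24.982)
θ=197°: ex = (C−B)/|BC| = (0.7520,-0.6592); ey = (0.6592,0.7520)
θ=197°: P = B + -2.76·ex + 3.19·ey = (-1.8852,3.6334)
θ=249°: B = A + 2.00·(cos249°, sin249°) = (-0.7167, -1.8672)
θ=249°: |BD| = 6.0139
θ=249°: circle(B,5.00) ∩ circle(D,5.00): a=3.0070, h=3.9948
θ=249°:   candidates: C₊=(0.9014,2.8638) cross=24.024; C₋=(3.3819,-4.7309) cross=-24.024
θ=249°:   branch - wants cross < 0 → take C=(3.3819,-4.7309) (cross=-24.024)
θ=249°: ex = (C−B)/|BC| = (0.8197,-0.5728); ey = (0.5728,0.8197)
θ=249°: P = B + -2.76·ex + 3.19·ey = (-1.1521,2.3286)

θ=197°: -1.89 3.63
θ=249°: -1.15 2.33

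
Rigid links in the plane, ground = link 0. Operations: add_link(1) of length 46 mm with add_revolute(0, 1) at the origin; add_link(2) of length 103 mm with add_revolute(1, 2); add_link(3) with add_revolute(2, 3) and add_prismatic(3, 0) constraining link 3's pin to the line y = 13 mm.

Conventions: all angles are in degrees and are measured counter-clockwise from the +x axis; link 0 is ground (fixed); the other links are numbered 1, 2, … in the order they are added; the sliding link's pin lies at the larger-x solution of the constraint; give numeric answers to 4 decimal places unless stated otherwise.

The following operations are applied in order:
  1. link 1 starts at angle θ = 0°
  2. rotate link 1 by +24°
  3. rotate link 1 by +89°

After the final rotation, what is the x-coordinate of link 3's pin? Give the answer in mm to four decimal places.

geometry: r = 46 mm, L = 103 mm, e = 13 mm; θ starts at 0°
rotate link 1 by +24°: θ ← 0° +24° = 24°
rotate link 1 by +89°: θ ← 24° +89° = 113°
crank pin P = (r cos θ, r sin θ) = (-17.973632, 42.343223)
h = r sin θ − e = 42.343223 − 13 = 29.343223
x = r cos θ + √(L² − h²) = -17.973632 + 98.731835 = 80.758203

80.7582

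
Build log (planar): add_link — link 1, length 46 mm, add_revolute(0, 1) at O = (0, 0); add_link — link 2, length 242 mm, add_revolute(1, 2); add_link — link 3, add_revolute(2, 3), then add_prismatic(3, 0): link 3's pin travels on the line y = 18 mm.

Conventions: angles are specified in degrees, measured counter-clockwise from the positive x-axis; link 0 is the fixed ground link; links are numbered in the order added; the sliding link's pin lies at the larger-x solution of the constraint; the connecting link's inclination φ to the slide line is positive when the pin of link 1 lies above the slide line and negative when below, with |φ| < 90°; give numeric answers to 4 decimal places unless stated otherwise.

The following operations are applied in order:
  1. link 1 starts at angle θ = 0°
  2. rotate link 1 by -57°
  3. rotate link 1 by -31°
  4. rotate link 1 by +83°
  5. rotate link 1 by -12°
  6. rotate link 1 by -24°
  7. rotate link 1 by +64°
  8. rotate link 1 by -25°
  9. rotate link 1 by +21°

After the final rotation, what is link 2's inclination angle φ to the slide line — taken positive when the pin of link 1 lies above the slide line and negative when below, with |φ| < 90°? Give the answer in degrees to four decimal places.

geometry: r = 46 mm, L = 242 mm, e = 18 mm; θ starts at 0°
rotate link 1 by -57°: θ ← 0° -57° = -57°
rotate link 1 by -31°: θ ← -57° -31° = -88°
rotate link 1 by +83°: θ ← -88° +83° = -5°
rotate link 1 by -12°: θ ← -5° -12° = -17°
rotate link 1 by -24°: θ ← -17° -24° = -41°
rotate link 1 by +64°: θ ← -41° +64° = 23°
rotate link 1 by -25°: θ ← 23° -25° = -2°
rotate link 1 by +21°: θ ← -2° +21° = 19°
h = r sin θ − e = 14.976135 − 18 = -3.023865
sin φ = h / L = -3.023865 / 242 = -0.01249531
φ = arcsin(-0.01249531) = -0.715947°

-0.7159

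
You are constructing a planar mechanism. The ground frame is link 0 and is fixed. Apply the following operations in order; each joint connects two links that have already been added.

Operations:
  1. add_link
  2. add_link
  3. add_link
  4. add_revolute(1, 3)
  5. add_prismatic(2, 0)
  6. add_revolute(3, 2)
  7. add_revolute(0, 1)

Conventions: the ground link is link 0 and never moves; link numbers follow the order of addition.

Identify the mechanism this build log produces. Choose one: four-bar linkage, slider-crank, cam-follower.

links: 4 (incl. ground); joints: 3 revolute, 1 prismatic, 0 higher (cam) pair, forming one closed loop
4 links, 3 revolutes + 1 prismatic in one loop → slider-crank

slider-crank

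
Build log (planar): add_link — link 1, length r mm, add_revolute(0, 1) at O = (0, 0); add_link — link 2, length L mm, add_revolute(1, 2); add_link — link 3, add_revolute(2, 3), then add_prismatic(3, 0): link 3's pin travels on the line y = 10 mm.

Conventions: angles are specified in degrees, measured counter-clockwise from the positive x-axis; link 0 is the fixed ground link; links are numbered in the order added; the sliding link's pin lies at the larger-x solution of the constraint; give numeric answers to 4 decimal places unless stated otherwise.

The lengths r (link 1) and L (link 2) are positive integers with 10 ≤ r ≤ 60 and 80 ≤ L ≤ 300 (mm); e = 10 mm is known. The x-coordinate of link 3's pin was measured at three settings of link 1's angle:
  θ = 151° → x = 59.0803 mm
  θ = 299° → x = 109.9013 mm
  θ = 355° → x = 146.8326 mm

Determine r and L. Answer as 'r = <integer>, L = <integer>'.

constraint per measurement: (x − r cos θ)² + (r sin θ − e)² = L²
subtracting the θ₁ and θ₂ equations cancels the r² and L² terms:
r = (x₁² − x₂²) / (2[(x₁cos θ₁ + e sin θ₁) − (x₂cos θ₂ + e sin θ₂)]) = 47.0000 → r = 47
L² = (x₁ − r cos θ₁)² + (r sin θ₁ − e)² = 10201.0035 → L = 101.0000 → L = 101
check at θ₃=355°: x = 146.8326 (printed 146.8326) ✓

r = 47, L = 101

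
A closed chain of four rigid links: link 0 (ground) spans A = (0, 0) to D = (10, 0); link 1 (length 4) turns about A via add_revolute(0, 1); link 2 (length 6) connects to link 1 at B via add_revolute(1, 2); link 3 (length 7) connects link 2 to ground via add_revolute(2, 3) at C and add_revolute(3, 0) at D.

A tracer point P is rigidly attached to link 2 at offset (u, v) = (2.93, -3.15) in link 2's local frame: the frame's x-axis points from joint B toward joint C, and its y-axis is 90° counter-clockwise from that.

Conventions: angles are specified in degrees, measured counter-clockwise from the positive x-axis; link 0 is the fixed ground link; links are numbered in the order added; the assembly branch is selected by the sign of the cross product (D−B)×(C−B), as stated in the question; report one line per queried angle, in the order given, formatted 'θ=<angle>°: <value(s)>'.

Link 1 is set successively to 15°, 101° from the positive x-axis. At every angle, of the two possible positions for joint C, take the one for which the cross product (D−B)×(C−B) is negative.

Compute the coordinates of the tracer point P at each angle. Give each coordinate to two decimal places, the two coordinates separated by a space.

A=(0,0), D=(10.00,0)
θ=15°: B = A + 4.00·(cos15°, sin15°) = (3.8637, 1.0353)
θ=15°: |BD| = 6.2230
θ=15°: circle(B,6.00) ∩ circle(D,7.00): a=2.0670, h=5.6327
θ=15°:   candidates: C₊=(6.8390,6.2456) cross=35.052; C₋=(4.9648,-4.8628) cross=-35.052
θ=15°:   branch - wants cross < 0 → take C=(4.9648,-4.8628) (cross=-35.052)
θ=15°: ex = (C−B)/|BC| = (0.1835,-0.9830); ey = (0.9830,0.1835)
θ=15°: P = B + 2.93·ex + -3.15·ey = (1.3049,-2.4230)
θ=101°: B = A + 4.00·(cos101°, sin101°) = (-0.7632, 3.9265)
θ=101°: |BD| = 11.4571
θ=101°: circle(B,6.00) ∩ circle(D,7.00): a=5.1612, h=3.0597
θ=101°:   candidates: C₊=(5.1340,5.0321) cross=35.056; C₋=(3.0368,-0.7167) cross=-35.056
θ=101°:   branch - wants cross < 0 → take C=(3.0368,-0.7167) (cross=-35.056)
θ=101°: ex = (C−B)/|BC| = (0.6333,-0.7739); ey = (0.7739,0.6333)
θ=101°: P = B + 2.93·ex + -3.15·ey = (-1.3453,-0.3360)

θ=15°: 1.30 -2.42
θ=101°: -1.35 -0.34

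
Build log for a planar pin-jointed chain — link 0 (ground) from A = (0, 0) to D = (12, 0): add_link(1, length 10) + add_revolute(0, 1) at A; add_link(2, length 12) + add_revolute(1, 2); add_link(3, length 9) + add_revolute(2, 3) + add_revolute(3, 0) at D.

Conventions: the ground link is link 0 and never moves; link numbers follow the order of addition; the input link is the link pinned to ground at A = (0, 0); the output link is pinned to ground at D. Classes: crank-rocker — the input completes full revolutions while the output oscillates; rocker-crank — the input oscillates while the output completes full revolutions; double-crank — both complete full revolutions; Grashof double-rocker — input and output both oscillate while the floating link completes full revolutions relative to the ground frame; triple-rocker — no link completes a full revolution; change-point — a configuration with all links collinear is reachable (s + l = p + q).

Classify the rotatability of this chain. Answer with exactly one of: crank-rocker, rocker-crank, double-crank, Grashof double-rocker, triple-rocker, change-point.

lengths: ground=12, input=10, coupler=12, output=9
sorted: s=9 (shortest), l=12 (longest), p+q=22
s + l = 21 vs p + q = 22
s + l < p + q (Grashof) with shortest = output link → rocker-crank

rocker-crank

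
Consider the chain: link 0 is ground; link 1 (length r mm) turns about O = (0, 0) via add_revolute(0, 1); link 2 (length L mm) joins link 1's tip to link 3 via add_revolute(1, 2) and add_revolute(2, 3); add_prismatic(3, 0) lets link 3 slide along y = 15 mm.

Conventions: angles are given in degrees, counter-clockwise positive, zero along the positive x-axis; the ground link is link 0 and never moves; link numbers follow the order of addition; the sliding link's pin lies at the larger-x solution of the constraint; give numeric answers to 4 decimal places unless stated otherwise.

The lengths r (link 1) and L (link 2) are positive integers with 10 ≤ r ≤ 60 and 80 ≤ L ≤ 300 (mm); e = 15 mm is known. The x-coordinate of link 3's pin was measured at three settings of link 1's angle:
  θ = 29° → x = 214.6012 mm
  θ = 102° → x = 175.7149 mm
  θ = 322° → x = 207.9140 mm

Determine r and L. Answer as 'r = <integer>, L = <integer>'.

constraint per measurement: (x − r cos θ)² + (r sin θ − e)² = L²
subtracting the θ₁ and θ₂ equations cancels the r² and L² terms:
r = (x₁² − x₂²) / (2[(x₁cos θ₁ + e sin θ₁) − (x₂cos θ₂ + e sin θ₂)]) = 35.0000 → r = 35
L² = (x₁ − r cos θ₁)² + (r sin θ₁ − e)² = 33856.0142 → L = 184.0000 → L = 184
check at θ₃=322°: x = 207.9140 (printed 207.9140) ✓

r = 35, L = 184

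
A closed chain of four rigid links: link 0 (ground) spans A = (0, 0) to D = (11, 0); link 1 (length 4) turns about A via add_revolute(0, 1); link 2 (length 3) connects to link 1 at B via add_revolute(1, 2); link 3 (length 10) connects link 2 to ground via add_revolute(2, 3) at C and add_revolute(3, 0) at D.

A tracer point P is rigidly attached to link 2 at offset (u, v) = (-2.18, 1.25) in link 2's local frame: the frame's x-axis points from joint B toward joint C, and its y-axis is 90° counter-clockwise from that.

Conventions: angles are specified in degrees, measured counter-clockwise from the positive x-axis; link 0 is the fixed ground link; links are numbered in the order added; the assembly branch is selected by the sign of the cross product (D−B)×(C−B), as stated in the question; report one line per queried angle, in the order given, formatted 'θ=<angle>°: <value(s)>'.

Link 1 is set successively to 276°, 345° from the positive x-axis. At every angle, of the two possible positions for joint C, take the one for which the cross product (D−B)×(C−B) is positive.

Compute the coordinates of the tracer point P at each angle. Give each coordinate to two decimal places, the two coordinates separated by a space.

A=(0,0), D=(11.00,0)
θ=276°: B = A + 4.00·(cos276°, sin276°) = (0.4181, -3.9781)
θ=276°: |BD| = 11.3049
θ=276°: circle(B,3.00) ∩ circle(D,10.00): a=1.6277, h=2.5201
θ=276°:   candidates: C₊=(1.0549,-1.0465) cross=28.489; C₋=(2.8285,-5.7642) cross=-28.489
θ=276°:   branch + wants cross > 0 → take C=(1.0549,-1.0465) (cross=28.489)
θ=276°: ex = (C−B)/|BC| = (0.2123,0.9772); ey = (-0.9772,0.2123)
θ=276°: P = B + -2.18·ex + 1.25·ey = (-1.2661,-5.8431)
θ=345°: B = A + 4.00·(cos345°, sin345°) = (3.8637, -1.0353)
θ=345°: |BD| = 7.2110
θ=345°: circle(B,3.00) ∩ circle(D,10.00): a=-2.7043, h=1.2987
θ=345°:   candidates: C₊=(1.0010,-0.1382) cross=9.365; C₋=(1.3739,-2.7088) cross=-9.365
θ=345°:   branch + wants cross > 0 → take C=(1.0010,-0.1382) (cross=9.365)
θ=345°: ex = (C−B)/|BC| = (-0.9542,0.2990); ey = (-0.2990,-0.9542)
θ=345°: P = B + -2.18·ex + 1.25·ey = (5.5702,-2.8799)

θ=276°: -1.27 -5.84
θ=345°: 5.57 -2.88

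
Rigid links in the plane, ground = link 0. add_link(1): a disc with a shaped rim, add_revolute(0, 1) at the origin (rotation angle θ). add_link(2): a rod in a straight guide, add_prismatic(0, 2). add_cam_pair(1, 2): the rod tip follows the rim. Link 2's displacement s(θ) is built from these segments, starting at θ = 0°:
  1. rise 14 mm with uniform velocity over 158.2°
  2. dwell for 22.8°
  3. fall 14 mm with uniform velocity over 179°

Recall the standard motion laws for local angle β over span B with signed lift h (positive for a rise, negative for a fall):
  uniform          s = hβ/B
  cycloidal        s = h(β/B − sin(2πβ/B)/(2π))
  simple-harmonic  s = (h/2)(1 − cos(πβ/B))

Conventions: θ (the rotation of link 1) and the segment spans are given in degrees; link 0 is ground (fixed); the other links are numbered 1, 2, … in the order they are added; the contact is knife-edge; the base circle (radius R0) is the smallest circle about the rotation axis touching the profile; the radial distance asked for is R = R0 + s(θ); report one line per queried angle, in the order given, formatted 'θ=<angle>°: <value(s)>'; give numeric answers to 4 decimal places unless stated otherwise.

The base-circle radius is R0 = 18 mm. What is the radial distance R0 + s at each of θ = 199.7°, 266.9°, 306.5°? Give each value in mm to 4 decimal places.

segment 1 (0° to 158.2°, uniform, h = 14) is passed completely: s = 0.0000 + (14) = 14.0000
segment 2 (158.2° to 181°, dwell): s unchanged at 14.0000
θ = 199.7° falls in segment 3 (181° to 360°, uniform, h = -14): β = 199.7 − 181 = 18.7°, B = 179°; Δs = -14·18.7/179 = -1.4626; s = 14.0000 − 1.4626 = 12.5374
θ = 266.9° falls in segment 3 (181° to 360°, uniform, h = -14): β = 266.9 − 181 = 85.9°, B = 179°; Δs = -14·85.9/179 = -6.7184; s = 14.0000 − 6.7184 = 7.2816
θ = 306.5° falls in segment 3 (181° to 360°, uniform, h = -14): β = 306.5 − 181 = 125.5°, B = 179°; Δs = -14·125.5/179 = -9.8156; s = 14.0000 − 9.8156 = 4.1844
θ=199.7°: R = R0 + s = 18 + 12.5374 = 30.5374
θ=266.9°: R = R0 + s = 18 + 7.2816 = 25.2816
θ=306.5°: R = R0 + s = 18 + 4.1844 = 22.1844

θ=199.7°: 30.5374
θ=266.9°: 25.2816
θ=306.5°: 22.1844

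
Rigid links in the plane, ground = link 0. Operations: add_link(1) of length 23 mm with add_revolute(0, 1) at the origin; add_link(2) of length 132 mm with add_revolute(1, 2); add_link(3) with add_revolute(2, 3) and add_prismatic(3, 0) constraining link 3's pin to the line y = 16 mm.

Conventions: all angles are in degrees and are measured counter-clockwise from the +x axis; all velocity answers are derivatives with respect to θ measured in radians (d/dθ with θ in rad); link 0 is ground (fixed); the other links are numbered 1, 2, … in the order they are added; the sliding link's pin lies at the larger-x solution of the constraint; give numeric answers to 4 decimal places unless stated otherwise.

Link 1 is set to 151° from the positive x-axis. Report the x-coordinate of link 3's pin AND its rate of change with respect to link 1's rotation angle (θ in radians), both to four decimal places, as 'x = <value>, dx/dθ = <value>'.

geometry: r = 23 mm, L = 132 mm, e = 16 mm
crank pin P = (r cos θ, r sin θ) = (-20.116253, 11.150621)
h = r sin θ − e = 11.150621 − 16 = -4.849379
x = r cos θ + √(L² − h²) = -20.116253 + 131.910892 = 111.794639
dx/dθ = −r sin θ − h·r cos θ/√(L² − h²) (θ in radians; h = -4.849379) = -11.890146

x = 111.7946, dx/dθ = -11.8901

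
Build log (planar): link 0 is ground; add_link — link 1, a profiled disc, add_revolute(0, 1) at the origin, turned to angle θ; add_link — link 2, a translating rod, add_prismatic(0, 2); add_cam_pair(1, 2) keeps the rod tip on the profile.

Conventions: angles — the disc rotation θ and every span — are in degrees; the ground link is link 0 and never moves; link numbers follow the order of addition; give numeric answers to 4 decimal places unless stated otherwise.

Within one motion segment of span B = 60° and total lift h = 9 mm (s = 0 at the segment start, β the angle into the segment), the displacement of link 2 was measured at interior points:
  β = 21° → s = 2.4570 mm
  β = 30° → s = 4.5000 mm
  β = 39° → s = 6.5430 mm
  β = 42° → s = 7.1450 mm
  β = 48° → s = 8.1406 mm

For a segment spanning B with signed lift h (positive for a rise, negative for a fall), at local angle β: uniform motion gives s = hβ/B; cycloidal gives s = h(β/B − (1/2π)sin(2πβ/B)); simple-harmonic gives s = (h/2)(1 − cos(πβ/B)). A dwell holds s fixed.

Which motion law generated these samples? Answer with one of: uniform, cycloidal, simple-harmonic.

candidates at β/B = r: uniform s = h·r (linear in β); cycloidal s = h·(r − sin(2πr)/(2π)); simple-harmonic s = (h/2)(1 − cos(πr))
β=21°: printed 2.4570 | uniform 3.1500, cycloidal 1.9912, simple-harmonic 2.4570
β=30°: printed 4.5000 | uniform 4.5000, cycloidal 4.5000, simple-harmonic 4.5000
β=39°: printed 6.5430 | uniform 5.8500, cycloidal 7.0088, simple-harmonic 6.5430
β=42°: printed 7.1450 | uniform 6.3000, cycloidal 7.6623, simple-harmonic 7.1450
β=48°: printed 8.1406 | uniform 7.2000, cycloidal 8.5623, simple-harmonic 8.1406
only one law matches every sample → simple-harmonic

simple-harmonic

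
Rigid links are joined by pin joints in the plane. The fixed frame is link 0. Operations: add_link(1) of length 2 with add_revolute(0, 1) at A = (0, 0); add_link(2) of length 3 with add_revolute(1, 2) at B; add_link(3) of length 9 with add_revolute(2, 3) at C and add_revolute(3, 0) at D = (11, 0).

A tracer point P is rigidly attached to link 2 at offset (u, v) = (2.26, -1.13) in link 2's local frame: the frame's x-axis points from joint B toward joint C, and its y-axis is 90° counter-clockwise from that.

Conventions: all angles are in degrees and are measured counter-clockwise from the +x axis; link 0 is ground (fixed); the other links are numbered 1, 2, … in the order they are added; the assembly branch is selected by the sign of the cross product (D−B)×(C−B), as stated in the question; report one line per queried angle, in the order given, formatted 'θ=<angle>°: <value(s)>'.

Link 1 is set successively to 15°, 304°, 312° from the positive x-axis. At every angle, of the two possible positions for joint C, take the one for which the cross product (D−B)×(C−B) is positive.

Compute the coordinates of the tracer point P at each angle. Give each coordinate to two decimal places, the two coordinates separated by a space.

A=(0,0), D=(11.00,0)
θ=15°: B = A + 2.00·(cos15°, sin15°) = (1.9319, 0.5176)
θ=15°: |BD| = 9.0829
θ=15°: circle(B,3.00) ∩ circle(D,9.00): a=0.5780, h=2.9438
θ=15°:   candidates: C₊=(2.6766,3.4237) cross=26.738; C₋=(2.3411,-2.4543) cross=-26.738
θ=15°:   branch + wants cross > 0 → take C=(2.6766,3.4237) (cross=26.738)
θ=15°: ex = (C−B)/|BC| = (0.2483,0.9687); ey = (-0.9687,0.2483)
θ=15°: P = B + 2.26·ex + -1.13·ey = (3.5876,2.4263)
θ=304°: B = A + 2.00·(cos304°, sin304°) = (1.1184, -1.6581)
θ=304°: |BD| = 10.0198
θ=304°: circle(B,3.00) ∩ circle(D,9.00): a=1.4170, h=2.6443
θ=304°:   candidates: C₊=(2.0783,1.1842) cross=26.495; C₋=(2.9534,-4.0314) cross=-26.495
θ=304°:   branch + wants cross > 0 → take C=(2.0783,1.1842) (cross=26.495)
θ=304°: ex = (C−B)/|BC| = (0.3200,0.9474); ey = (-0.9474,0.3200)
θ=304°: P = B + 2.26·ex + -1.13·ey = (2.9121,0.1216)
θ=312°: B = A + 2.00·(cos312°, sin312°) = (1.3383, -1.4863)
θ=312°: |BD| = 9.7754
θ=312°: circle(B,3.00) ∩ circle(D,9.00): a=1.2050, h=2.7474
θ=312°:   candidates: C₊=(2.1115,1.4123) cross=26.857; C₋=(2.9470,-4.0185) cross=-26.857
θ=312°:   branch + wants cross > 0 → take C=(2.1115,1.4123) (cross=26.857)
θ=312°: ex = (C−B)/|BC| = (0.2577,0.9662); ey = (-0.9662,0.2577)
θ=312°: P = B + 2.26·ex + -1.13·ey = (3.0126,0.4061)

θ=15°: 3.59 2.43
θ=304°: 2.91 0.12
θ=312°: 3.01 0.41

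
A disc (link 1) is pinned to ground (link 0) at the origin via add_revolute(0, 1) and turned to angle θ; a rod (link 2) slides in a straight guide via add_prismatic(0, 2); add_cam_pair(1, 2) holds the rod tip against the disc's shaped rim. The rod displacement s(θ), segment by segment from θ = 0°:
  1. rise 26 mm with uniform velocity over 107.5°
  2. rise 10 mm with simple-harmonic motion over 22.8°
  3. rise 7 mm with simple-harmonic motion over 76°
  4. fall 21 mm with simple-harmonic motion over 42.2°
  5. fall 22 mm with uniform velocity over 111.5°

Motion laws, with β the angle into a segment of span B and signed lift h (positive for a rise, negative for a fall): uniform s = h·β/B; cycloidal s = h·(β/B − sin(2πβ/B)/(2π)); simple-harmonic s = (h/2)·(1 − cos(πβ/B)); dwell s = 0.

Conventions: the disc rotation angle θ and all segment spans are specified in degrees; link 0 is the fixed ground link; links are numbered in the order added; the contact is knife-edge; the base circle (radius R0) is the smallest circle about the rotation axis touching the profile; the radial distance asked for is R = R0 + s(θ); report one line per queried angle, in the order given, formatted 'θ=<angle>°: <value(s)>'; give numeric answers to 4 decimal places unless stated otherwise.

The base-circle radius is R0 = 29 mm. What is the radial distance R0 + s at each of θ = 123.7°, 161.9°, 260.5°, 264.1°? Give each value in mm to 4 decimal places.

segment 1 (0° to 107.5°, uniform, h = 26) is passed completely: s = 0.0000 + (26) = 26.0000
θ = 123.7° falls in segment 2 (107.5° to 130.3°, simple-harmonic, h = 10): β = 123.7 − 107.5 = 16.2°, B = 22.8°; Δs = 10/2·(1 − cos(π·0.7105)) = 8.0711; s = 26.0000 + 8.0711 = 34.0711
segment 2 (107.5° to 130.3°, simple-harmonic, h = 10) is passed completely: s = 26.0000 + (10) = 36.0000
θ = 161.9° falls in segment 3 (130.3° to 206.3°, simple-harmonic, h = 7): β = 161.9 − 130.3 = 31.6°, B = 76°; Δs = 7/2·(1 − cos(π·0.4158)) = 2.5848; s = 36.0000 + 2.5848 = 38.5848
segment 3 (130.3° to 206.3°, simple-harmonic, h = 7) is passed completely: s = 36.0000 + (7) = 43.0000
segment 4 (206.3° to 248.5°, simple-harmonic, h = -21) is passed completely: s = 43.0000 + (-21) = 22.0000
θ = 260.5° falls in segment 5 (248.5° to 360°, uniform, h = -22): β = 260.5 − 248.5 = 12°, B = 111.5°; Δs = -22·12/111.5 = -2.3677; s = 22.0000 − 2.3677 = 19.6323
θ = 264.1° falls in segment 5 (248.5° to 360°, uniform, h = -22): β = 264.1 − 248.5 = 15.6°, B = 111.5°; Δs = -22·15.6/111.5 = -3.0780; s = 22.0000 − 3.0780 = 18.9220
θ=123.7°: R = R0 + s = 29 + 34.0711 = 63.0711
θ=161.9°: R = R0 + s = 29 + 38.5848 = 67.5848
θ=260.5°: R = R0 + s = 29 + 19.6323 = 48.6323
θ=264.1°: R = R0 + s = 29 + 18.9220 = 47.9220

θ=123.7°: 63.0711
θ=161.9°: 67.5848
θ=260.5°: 48.6323
θ=264.1°: 47.9220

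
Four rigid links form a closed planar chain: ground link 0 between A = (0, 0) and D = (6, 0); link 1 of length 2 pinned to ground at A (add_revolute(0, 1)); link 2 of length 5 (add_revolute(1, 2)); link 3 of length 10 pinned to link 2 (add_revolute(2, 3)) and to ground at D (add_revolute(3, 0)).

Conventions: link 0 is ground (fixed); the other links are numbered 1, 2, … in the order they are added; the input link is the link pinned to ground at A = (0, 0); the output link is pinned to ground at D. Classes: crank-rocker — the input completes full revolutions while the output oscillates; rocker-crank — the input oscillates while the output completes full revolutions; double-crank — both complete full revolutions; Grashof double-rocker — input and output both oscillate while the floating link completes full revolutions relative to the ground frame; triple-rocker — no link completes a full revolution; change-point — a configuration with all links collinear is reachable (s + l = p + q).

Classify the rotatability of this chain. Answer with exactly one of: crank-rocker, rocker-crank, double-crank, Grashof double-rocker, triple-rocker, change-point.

lengths: ground=6, input=2, coupler=5, output=10
sorted: s=2 (shortest), l=10 (longest), p+q=11
s + l = 12 vs p + q = 11
s + l > p + q → non-Grashof → no link fully rotates → triple-rocker

triple-rocker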